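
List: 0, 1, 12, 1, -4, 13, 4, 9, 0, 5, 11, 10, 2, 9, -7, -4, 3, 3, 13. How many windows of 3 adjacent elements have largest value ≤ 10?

7

(0, 1, 12) → max 12
(1, 12, 1) → max 12
(12, 1, -4) → max 12
(1, -4, 13) → max 13
(-4, 13, 4) → max 13
(13, 4, 9) → max 13
(4, 9, 0) → max 9  ≤ 10 ✓
(9, 0, 5) → max 9  ≤ 10 ✓
(0, 5, 11) → max 11
(5, 11, 10) → max 11
(11, 10, 2) → max 11
(10, 2, 9) → max 10  ≤ 10 ✓
(2, 9, -7) → max 9  ≤ 10 ✓
(9, -7, -4) → max 9  ≤ 10 ✓
(-7, -4, 3) → max 3  ≤ 10 ✓
(-4, 3, 3) → max 3  ≤ 10 ✓
(3, 3, 13) → max 13
7 windows satisfy the condition.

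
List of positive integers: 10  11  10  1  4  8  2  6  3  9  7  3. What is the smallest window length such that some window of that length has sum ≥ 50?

add 10: running sum 10 < 50
add 11: running sum 21 < 50
add 10: running sum 31 < 50
add 1: running sum 32 < 50
add 4: running sum 36 < 50
add 8: running sum 44 < 50
add 2: running sum 46 < 50
end 7: [10, 11, 10, 1, 4, 8, 2, 6] sum 52, len 8
end 8: [10, 11, 10, 1, 4, 8, 2, 6, 3] sum 55, len 9
end 9: [11, 10, 1, 4, 8, 2, 6, 3, 9] sum 54, len 9
end 10: [10, 1, 4, 8, 2, 6, 3, 9, 7] sum 50, len 9
end 11: [10, 1, 4, 8, 2, 6, 3, 9, 7, 3] sum 53, len 10
Shortest qualifying length: 8.

8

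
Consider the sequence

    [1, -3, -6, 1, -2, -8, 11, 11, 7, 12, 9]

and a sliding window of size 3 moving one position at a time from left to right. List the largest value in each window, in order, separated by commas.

(1, -3, -6) → max 1
(-3, -6, 1) → max 1
(-6, 1, -2) → max 1
(1, -2, -8) → max 1
(-2, -8, 11) → max 11
(-8, 11, 11) → max 11
(11, 11, 7) → max 11
(11, 7, 12) → max 12
(7, 12, 9) → max 12

1, 1, 1, 1, 11, 11, 11, 12, 12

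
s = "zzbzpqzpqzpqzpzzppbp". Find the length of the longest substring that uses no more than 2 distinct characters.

Extend right; when distinct count exceeds 2, shrink from the left:
add z: window [z] (1 distinct), len 1
add z: window [z, z] (1 distinct), len 2
add b: window [z, z, b] (2 distinct), len 3
add z: window [z, z, b, z] (2 distinct), len 4
add p: window [z, p] (2 distinct), len 2
add q: window [p, q] (2 distinct), len 2
add z: window [q, z] (2 distinct), len 2
add p: window [z, p] (2 distinct), len 2
add q: window [p, q] (2 distinct), len 2
add z: window [q, z] (2 distinct), len 2
add p: window [z, p] (2 distinct), len 2
add q: window [p, q] (2 distinct), len 2
add z: window [q, z] (2 distinct), len 2
add p: window [z, p] (2 distinct), len 2
add z: window [z, p, z] (2 distinct), len 3
add z: window [z, p, z, z] (2 distinct), len 4
add p: window [z, p, z, z, p] (2 distinct), len 5
add p: window [z, p, z, z, p, p] (2 distinct), len 6
add b: window [p, p, b] (2 distinct), len 3
add p: window [p, p, b, p] (2 distinct), len 4
Longest length with ≤2 distinct: 6.

6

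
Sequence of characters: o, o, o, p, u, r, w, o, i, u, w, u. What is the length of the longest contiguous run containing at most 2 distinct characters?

add o: window [o] (1 distinct), len 1
add o: window [o, o] (1 distinct), len 2
add o: window [o, o, o] (1 distinct), len 3
add p: window [o, o, o, p] (2 distinct), len 4
add u: window [p, u] (2 distinct), len 2
add r: window [u, r] (2 distinct), len 2
add w: window [r, w] (2 distinct), len 2
add o: window [w, o] (2 distinct), len 2
add i: window [o, i] (2 distinct), len 2
add u: window [i, u] (2 distinct), len 2
add w: window [u, w] (2 distinct), len 2
add u: window [u, w, u] (2 distinct), len 3
Longest length with ≤2 distinct: 4.

4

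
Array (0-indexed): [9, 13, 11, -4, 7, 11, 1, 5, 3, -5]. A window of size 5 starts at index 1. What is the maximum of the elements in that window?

Elements at indices 1..5: 13, 11, -4, 7, 11
max(13, 11, -4, 7, 11) = 13

13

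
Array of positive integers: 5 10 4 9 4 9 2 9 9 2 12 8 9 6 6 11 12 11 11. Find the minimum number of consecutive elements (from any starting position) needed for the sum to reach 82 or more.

add 5: running sum 5 < 82
add 10: running sum 15 < 82
add 4: running sum 19 < 82
add 9: running sum 28 < 82
add 4: running sum 32 < 82
add 9: running sum 41 < 82
add 2: running sum 43 < 82
add 9: running sum 52 < 82
add 9: running sum 61 < 82
add 2: running sum 63 < 82
add 12: running sum 75 < 82
end 11: [5, 10, 4, 9, 4, 9, 2, 9, 9, 2, 12, 8] sum 83, len 12
end 12: [10, 4, 9, 4, 9, 2, 9, 9, 2, 12, 8, 9] sum 87, len 12
end 13: [4, 9, 4, 9, 2, 9, 9, 2, 12, 8, 9, 6] sum 83, len 12
end 14: [9, 4, 9, 2, 9, 9, 2, 12, 8, 9, 6, 6] sum 85, len 12
end 15: [9, 2, 9, 9, 2, 12, 8, 9, 6, 6, 11] sum 83, len 11
end 16: [9, 9, 2, 12, 8, 9, 6, 6, 11, 12] sum 84, len 10
end 17: [9, 2, 12, 8, 9, 6, 6, 11, 12, 11] sum 86, len 10
end 18: [12, 8, 9, 6, 6, 11, 12, 11, 11] sum 86, len 9
Shortest qualifying length: 9.

9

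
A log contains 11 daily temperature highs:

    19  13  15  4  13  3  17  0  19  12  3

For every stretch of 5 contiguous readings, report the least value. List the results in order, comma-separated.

19 13 15 4 13 → min 4
13 15 4 13 3 → min 3
15 4 13 3 17 → min 3
4 13 3 17 0 → min 0
13 3 17 0 19 → min 0
3 17 0 19 12 → min 0
17 0 19 12 3 → min 0

4, 3, 3, 0, 0, 0, 0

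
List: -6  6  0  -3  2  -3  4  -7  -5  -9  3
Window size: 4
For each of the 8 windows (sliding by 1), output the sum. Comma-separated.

Sliding a size-4 window across the 11 values:
(-6, 6, 0, -3) → sum -3
(6, 0, -3, 2) → sum 5
(0, -3, 2, -3) → sum -4
(-3, 2, -3, 4) → sum 0
(2, -3, 4, -7) → sum -4
(-3, 4, -7, -5) → sum -11
(4, -7, -5, -9) → sum -17
(-7, -5, -9, 3) → sum -18

-3, 5, -4, 0, -4, -11, -17, -18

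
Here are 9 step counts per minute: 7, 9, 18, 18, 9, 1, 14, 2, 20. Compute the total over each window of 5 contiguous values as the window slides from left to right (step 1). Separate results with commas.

61, 55, 60, 44, 46

[7, 9, 18, 18, 9] → sum 61
[9, 18, 18, 9, 1] → sum 55
[18, 18, 9, 1, 14] → sum 60
[18, 9, 1, 14, 2] → sum 44
[9, 1, 14, 2, 20] → sum 46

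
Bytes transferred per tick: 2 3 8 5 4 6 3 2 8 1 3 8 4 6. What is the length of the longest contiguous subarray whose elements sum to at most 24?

6

[2] sum 2 len 1
[2, 3] sum 5 len 2
[2, 3, 8] sum 13 len 3
[2, 3, 8, 5] sum 18 len 4
[2, 3, 8, 5, 4] sum 22 len 5
[8, 5, 4, 6] sum 23 len 4
[5, 4, 6, 3] sum 18 len 4
[5, 4, 6, 3, 2] sum 20 len 5
[4, 6, 3, 2, 8] sum 23 len 5
[4, 6, 3, 2, 8, 1] sum 24 len 6
[6, 3, 2, 8, 1, 3] sum 23 len 6
[2, 8, 1, 3, 8] sum 22 len 5
[8, 1, 3, 8, 4] sum 24 len 5
[1, 3, 8, 4, 6] sum 22 len 5
Longest length seen: 6.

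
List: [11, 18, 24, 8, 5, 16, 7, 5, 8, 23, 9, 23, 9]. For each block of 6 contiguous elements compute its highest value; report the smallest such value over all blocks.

16

[11, 18, 24, 8, 5, 16] → max 24
[18, 24, 8, 5, 16, 7] → max 24
[24, 8, 5, 16, 7, 5] → max 24
[8, 5, 16, 7, 5, 8] → max 16
[5, 16, 7, 5, 8, 23] → max 23
[16, 7, 5, 8, 23, 9] → max 23
[7, 5, 8, 23, 9, 23] → max 23
[5, 8, 23, 9, 23, 9] → max 23
Smallest of these is 16.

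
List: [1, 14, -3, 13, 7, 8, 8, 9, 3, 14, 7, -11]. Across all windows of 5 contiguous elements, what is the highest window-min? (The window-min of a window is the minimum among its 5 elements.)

1 14 -3 13 7 → min -3
14 -3 13 7 8 → min -3
-3 13 7 8 8 → min -3
13 7 8 8 9 → min 7
7 8 8 9 3 → min 3
8 8 9 3 14 → min 3
8 9 3 14 7 → min 3
9 3 14 7 -11 → min -11
Highest of these is 7.

7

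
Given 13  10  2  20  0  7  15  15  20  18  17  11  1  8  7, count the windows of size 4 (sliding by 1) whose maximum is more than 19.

8

[13, 10, 2, 20] → max 20  > 19 ✓
[10, 2, 20, 0] → max 20  > 19 ✓
[2, 20, 0, 7] → max 20  > 19 ✓
[20, 0, 7, 15] → max 20  > 19 ✓
[0, 7, 15, 15] → max 15
[7, 15, 15, 20] → max 20  > 19 ✓
[15, 15, 20, 18] → max 20  > 19 ✓
[15, 20, 18, 17] → max 20  > 19 ✓
[20, 18, 17, 11] → max 20  > 19 ✓
[18, 17, 11, 1] → max 18
[17, 11, 1, 8] → max 17
[11, 1, 8, 7] → max 11
8 windows satisfy the condition.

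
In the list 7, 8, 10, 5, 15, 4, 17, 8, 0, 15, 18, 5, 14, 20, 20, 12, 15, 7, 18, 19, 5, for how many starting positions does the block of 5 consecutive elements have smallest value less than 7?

(7, 8, 10, 5, 15) → min 5  < 7 ✓
(8, 10, 5, 15, 4) → min 4  < 7 ✓
(10, 5, 15, 4, 17) → min 4  < 7 ✓
(5, 15, 4, 17, 8) → min 4  < 7 ✓
(15, 4, 17, 8, 0) → min 0  < 7 ✓
(4, 17, 8, 0, 15) → min 0  < 7 ✓
(17, 8, 0, 15, 18) → min 0  < 7 ✓
(8, 0, 15, 18, 5) → min 0  < 7 ✓
(0, 15, 18, 5, 14) → min 0  < 7 ✓
(15, 18, 5, 14, 20) → min 5  < 7 ✓
(18, 5, 14, 20, 20) → min 5  < 7 ✓
(5, 14, 20, 20, 12) → min 5  < 7 ✓
(14, 20, 20, 12, 15) → min 12
(20, 20, 12, 15, 7) → min 7
(20, 12, 15, 7, 18) → min 7
(12, 15, 7, 18, 19) → min 7
(15, 7, 18, 19, 5) → min 5  < 7 ✓
13 windows satisfy the condition.

13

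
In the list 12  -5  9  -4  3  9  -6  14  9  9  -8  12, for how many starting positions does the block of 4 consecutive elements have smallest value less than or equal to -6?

(12, -5, 9, -4) → min -5
(-5, 9, -4, 3) → min -5
(9, -4, 3, 9) → min -4
(-4, 3, 9, -6) → min -6  ≤ -6 ✓
(3, 9, -6, 14) → min -6  ≤ -6 ✓
(9, -6, 14, 9) → min -6  ≤ -6 ✓
(-6, 14, 9, 9) → min -6  ≤ -6 ✓
(14, 9, 9, -8) → min -8  ≤ -6 ✓
(9, 9, -8, 12) → min -8  ≤ -6 ✓
6 windows satisfy the condition.

6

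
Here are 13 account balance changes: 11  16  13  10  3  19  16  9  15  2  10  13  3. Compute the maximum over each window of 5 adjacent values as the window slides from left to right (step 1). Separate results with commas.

16, 19, 19, 19, 19, 19, 16, 15, 15

[11, 16, 13, 10, 3] → max 16
[16, 13, 10, 3, 19] → max 19
[13, 10, 3, 19, 16] → max 19
[10, 3, 19, 16, 9] → max 19
[3, 19, 16, 9, 15] → max 19
[19, 16, 9, 15, 2] → max 19
[16, 9, 15, 2, 10] → max 16
[9, 15, 2, 10, 13] → max 15
[15, 2, 10, 13, 3] → max 15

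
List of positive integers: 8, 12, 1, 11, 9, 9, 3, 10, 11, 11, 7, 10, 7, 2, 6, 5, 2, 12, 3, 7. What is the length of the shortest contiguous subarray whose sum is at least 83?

add 8: running sum 8 < 83
add 12: running sum 20 < 83
add 1: running sum 21 < 83
add 11: running sum 32 < 83
add 9: running sum 41 < 83
add 9: running sum 50 < 83
add 3: running sum 53 < 83
add 10: running sum 63 < 83
add 11: running sum 74 < 83
add 11: shortest ending here [8, 12, 1, 11, 9, 9, 3, 10, 11, 11] sum 85, len 10
add 7: shortest ending here [12, 1, 11, 9, 9, 3, 10, 11, 11, 7] sum 84, len 10
add 10: shortest ending here [12, 1, 11, 9, 9, 3, 10, 11, 11, 7, 10] sum 94, len 11
add 7: shortest ending here [11, 9, 9, 3, 10, 11, 11, 7, 10, 7] sum 88, len 10
add 2: shortest ending here [11, 9, 9, 3, 10, 11, 11, 7, 10, 7, 2] sum 90, len 11
add 6: shortest ending here [9, 9, 3, 10, 11, 11, 7, 10, 7, 2, 6] sum 85, len 11
add 5: shortest ending here [9, 9, 3, 10, 11, 11, 7, 10, 7, 2, 6, 5] sum 90, len 12
add 2: shortest ending here [9, 3, 10, 11, 11, 7, 10, 7, 2, 6, 5, 2] sum 83, len 12
add 12: shortest ending here [10, 11, 11, 7, 10, 7, 2, 6, 5, 2, 12] sum 83, len 11
add 3: shortest ending here [10, 11, 11, 7, 10, 7, 2, 6, 5, 2, 12, 3] sum 86, len 12
add 7: shortest ending here [11, 11, 7, 10, 7, 2, 6, 5, 2, 12, 3, 7] sum 83, len 12
Shortest qualifying length: 10.

10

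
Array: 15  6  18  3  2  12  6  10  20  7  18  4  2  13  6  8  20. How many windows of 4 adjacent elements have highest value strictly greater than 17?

15 6 18 3 → max 18  > 17 ✓
6 18 3 2 → max 18  > 17 ✓
18 3 2 12 → max 18  > 17 ✓
3 2 12 6 → max 12
2 12 6 10 → max 12
12 6 10 20 → max 20  > 17 ✓
6 10 20 7 → max 20  > 17 ✓
10 20 7 18 → max 20  > 17 ✓
20 7 18 4 → max 20  > 17 ✓
7 18 4 2 → max 18  > 17 ✓
18 4 2 13 → max 18  > 17 ✓
4 2 13 6 → max 13
2 13 6 8 → max 13
13 6 8 20 → max 20  > 17 ✓
10 windows satisfy the condition.

10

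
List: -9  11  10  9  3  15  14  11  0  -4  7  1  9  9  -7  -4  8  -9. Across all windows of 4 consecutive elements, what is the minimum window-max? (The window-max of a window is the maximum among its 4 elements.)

7

Window maxs for each of the 15 positions:
[-9, 11, 10, 9] → max 11
[11, 10, 9, 3] → max 11
[10, 9, 3, 15] → max 15
[9, 3, 15, 14] → max 15
[3, 15, 14, 11] → max 15
[15, 14, 11, 0] → max 15
[14, 11, 0, -4] → max 14
[11, 0, -4, 7] → max 11
[0, -4, 7, 1] → max 7
[-4, 7, 1, 9] → max 9
[7, 1, 9, 9] → max 9
[1, 9, 9, -7] → max 9
[9, 9, -7, -4] → max 9
[9, -7, -4, 8] → max 9
[-7, -4, 8, -9] → max 8
Minimum of these is 7.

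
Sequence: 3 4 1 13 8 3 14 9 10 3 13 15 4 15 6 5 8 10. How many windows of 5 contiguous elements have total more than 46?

(3, 4, 1, 13, 8) → sum 29
(4, 1, 13, 8, 3) → sum 29
(1, 13, 8, 3, 14) → sum 39
(13, 8, 3, 14, 9) → sum 47  > 46 ✓
(8, 3, 14, 9, 10) → sum 44
(3, 14, 9, 10, 3) → sum 39
(14, 9, 10, 3, 13) → sum 49  > 46 ✓
(9, 10, 3, 13, 15) → sum 50  > 46 ✓
(10, 3, 13, 15, 4) → sum 45
(3, 13, 15, 4, 15) → sum 50  > 46 ✓
(13, 15, 4, 15, 6) → sum 53  > 46 ✓
(15, 4, 15, 6, 5) → sum 45
(4, 15, 6, 5, 8) → sum 38
(15, 6, 5, 8, 10) → sum 44
5 windows satisfy the condition.

5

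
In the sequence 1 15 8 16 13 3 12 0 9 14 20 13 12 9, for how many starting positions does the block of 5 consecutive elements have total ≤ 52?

(1, 15, 8, 16, 13) → sum 53
(15, 8, 16, 13, 3) → sum 55
(8, 16, 13, 3, 12) → sum 52  ≤ 52 ✓
(16, 13, 3, 12, 0) → sum 44  ≤ 52 ✓
(13, 3, 12, 0, 9) → sum 37  ≤ 52 ✓
(3, 12, 0, 9, 14) → sum 38  ≤ 52 ✓
(12, 0, 9, 14, 20) → sum 55
(0, 9, 14, 20, 13) → sum 56
(9, 14, 20, 13, 12) → sum 68
(14, 20, 13, 12, 9) → sum 68
4 windows satisfy the condition.

4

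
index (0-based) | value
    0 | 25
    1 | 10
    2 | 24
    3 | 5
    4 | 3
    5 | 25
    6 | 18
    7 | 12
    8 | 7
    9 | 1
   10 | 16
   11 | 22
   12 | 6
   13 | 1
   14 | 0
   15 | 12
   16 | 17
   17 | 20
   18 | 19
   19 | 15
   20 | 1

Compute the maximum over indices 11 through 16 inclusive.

22

Elements at indices 11..16: 22, 6, 1, 0, 12, 17
max(22, 6, 1, 0, 12, 17) = 22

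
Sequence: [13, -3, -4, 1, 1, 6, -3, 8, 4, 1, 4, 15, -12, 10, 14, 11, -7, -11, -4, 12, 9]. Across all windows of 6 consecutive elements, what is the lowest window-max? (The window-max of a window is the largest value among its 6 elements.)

6

(13, -3, -4, 1, 1, 6) → max 13
(-3, -4, 1, 1, 6, -3) → max 6
(-4, 1, 1, 6, -3, 8) → max 8
(1, 1, 6, -3, 8, 4) → max 8
(1, 6, -3, 8, 4, 1) → max 8
(6, -3, 8, 4, 1, 4) → max 8
(-3, 8, 4, 1, 4, 15) → max 15
(8, 4, 1, 4, 15, -12) → max 15
(4, 1, 4, 15, -12, 10) → max 15
(1, 4, 15, -12, 10, 14) → max 15
(4, 15, -12, 10, 14, 11) → max 15
(15, -12, 10, 14, 11, -7) → max 15
(-12, 10, 14, 11, -7, -11) → max 14
(10, 14, 11, -7, -11, -4) → max 14
(14, 11, -7, -11, -4, 12) → max 14
(11, -7, -11, -4, 12, 9) → max 12
Lowest of these is 6.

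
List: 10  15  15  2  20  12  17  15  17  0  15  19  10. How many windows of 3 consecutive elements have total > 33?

[10, 15, 15] → sum 40  > 33 ✓
[15, 15, 2] → sum 32
[15, 2, 20] → sum 37  > 33 ✓
[2, 20, 12] → sum 34  > 33 ✓
[20, 12, 17] → sum 49  > 33 ✓
[12, 17, 15] → sum 44  > 33 ✓
[17, 15, 17] → sum 49  > 33 ✓
[15, 17, 0] → sum 32
[17, 0, 15] → sum 32
[0, 15, 19] → sum 34  > 33 ✓
[15, 19, 10] → sum 44  > 33 ✓
8 windows satisfy the condition.

8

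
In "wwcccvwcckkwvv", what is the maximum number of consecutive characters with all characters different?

add w: [w] len 1
add w (repeat w, move left end past it): [w] len 1
add c: [w, c] len 2
add c (repeat c, move left end past it): [c] len 1
add c (repeat c, move left end past it): [c] len 1
add v: [c, v] len 2
add w: [c, v, w] len 3
add c (repeat c, move left end past it): [v, w, c] len 3
add c (repeat c, move left end past it): [c] len 1
add k: [c, k] len 2
add k (repeat k, move left end past it): [k] len 1
add w: [k, w] len 2
add v: [k, w, v] len 3
add v (repeat v, move left end past it): [v] len 1
Longest all-distinct length: 3.

3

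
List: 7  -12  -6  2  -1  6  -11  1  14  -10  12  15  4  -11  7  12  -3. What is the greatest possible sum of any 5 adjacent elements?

35

Each size-5 window and its sum:
7 -12 -6 2 -1 → sum -10
-12 -6 2 -1 6 → sum -11
-6 2 -1 6 -11 → sum -10
2 -1 6 -11 1 → sum -3
-1 6 -11 1 14 → sum 9
6 -11 1 14 -10 → sum 0
-11 1 14 -10 12 → sum 6
1 14 -10 12 15 → sum 32
14 -10 12 15 4 → sum 35
-10 12 15 4 -11 → sum 10
12 15 4 -11 7 → sum 27
15 4 -11 7 12 → sum 27
4 -11 7 12 -3 → sum 9
Greatest of these is 35.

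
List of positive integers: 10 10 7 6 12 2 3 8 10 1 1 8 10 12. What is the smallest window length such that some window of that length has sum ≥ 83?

13

add 10: running sum 10 < 83
add 10: running sum 20 < 83
add 7: running sum 27 < 83
add 6: running sum 33 < 83
add 12: running sum 45 < 83
add 2: running sum 47 < 83
add 3: running sum 50 < 83
add 8: running sum 58 < 83
add 10: running sum 68 < 83
add 1: running sum 69 < 83
add 1: running sum 70 < 83
add 8: running sum 78 < 83
end 12: [10, 10, 7, 6, 12, 2, 3, 8, 10, 1, 1, 8, 10] sum 88, len 13
end 13: [10, 7, 6, 12, 2, 3, 8, 10, 1, 1, 8, 10, 12] sum 90, len 13
Shortest qualifying length: 13.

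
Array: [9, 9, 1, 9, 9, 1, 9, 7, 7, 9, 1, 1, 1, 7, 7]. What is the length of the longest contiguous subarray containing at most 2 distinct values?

[9] 1 distinct, len 1
[9, 9] 1 distinct, len 2
[9, 9, 1] 2 distinct, len 3
[9, 9, 1, 9] 2 distinct, len 4
[9, 9, 1, 9, 9] 2 distinct, len 5
[9, 9, 1, 9, 9, 1] 2 distinct, len 6
[9, 9, 1, 9, 9, 1, 9] 2 distinct, len 7
[9, 7] 2 distinct, len 2
[9, 7, 7] 2 distinct, len 3
[9, 7, 7, 9] 2 distinct, len 4
[9, 1] 2 distinct, len 2
[9, 1, 1] 2 distinct, len 3
[9, 1, 1, 1] 2 distinct, len 4
[1, 1, 1, 7] 2 distinct, len 4
[1, 1, 1, 7, 7] 2 distinct, len 5
Longest length with ≤2 distinct: 7.

7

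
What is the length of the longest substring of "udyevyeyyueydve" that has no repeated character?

5

add u: [u] len 1
add d: [u, d] len 2
add y: [u, d, y] len 3
add e: [u, d, y, e] len 4
add v: [u, d, y, e, v] len 5
add y (repeat y, move left end past it): [e, v, y] len 3
add e (repeat e, move left end past it): [v, y, e] len 3
add y (repeat y, move left end past it): [e, y] len 2
add y (repeat y, move left end past it): [y] len 1
add u: [y, u] len 2
add e: [y, u, e] len 3
add y (repeat y, move left end past it): [u, e, y] len 3
add d: [u, e, y, d] len 4
add v: [u, e, y, d, v] len 5
add e (repeat e, move left end past it): [y, d, v, e] len 4
Longest all-distinct length: 5.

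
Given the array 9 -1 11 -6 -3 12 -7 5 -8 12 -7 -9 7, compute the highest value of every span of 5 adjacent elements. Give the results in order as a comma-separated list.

Sliding a size-5 window across the 13 values:
(9, -1, 11, -6, -3) → max 11
(-1, 11, -6, -3, 12) → max 12
(11, -6, -3, 12, -7) → max 12
(-6, -3, 12, -7, 5) → max 12
(-3, 12, -7, 5, -8) → max 12
(12, -7, 5, -8, 12) → max 12
(-7, 5, -8, 12, -7) → max 12
(5, -8, 12, -7, -9) → max 12
(-8, 12, -7, -9, 7) → max 12

11, 12, 12, 12, 12, 12, 12, 12, 12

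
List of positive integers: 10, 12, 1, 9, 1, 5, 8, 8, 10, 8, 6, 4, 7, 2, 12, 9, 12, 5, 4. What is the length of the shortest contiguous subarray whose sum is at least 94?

add 10: running sum 10 < 94
add 12: running sum 22 < 94
add 1: running sum 23 < 94
add 9: running sum 32 < 94
add 1: running sum 33 < 94
add 5: running sum 38 < 94
add 8: running sum 46 < 94
add 8: running sum 54 < 94
add 10: running sum 64 < 94
add 8: running sum 72 < 94
add 6: running sum 78 < 94
add 4: running sum 82 < 94
add 7: running sum 89 < 94
add 2: running sum 91 < 94
add 12: shortest ending here [10, 12, 1, 9, 1, 5, 8, 8, 10, 8, 6, 4, 7, 2, 12] sum 103, len 15
add 9: shortest ending here [12, 1, 9, 1, 5, 8, 8, 10, 8, 6, 4, 7, 2, 12, 9] sum 102, len 15
add 12: shortest ending here [9, 1, 5, 8, 8, 10, 8, 6, 4, 7, 2, 12, 9, 12] sum 101, len 14
add 5: shortest ending here [5, 8, 8, 10, 8, 6, 4, 7, 2, 12, 9, 12, 5] sum 96, len 13
add 4: shortest ending here [8, 8, 10, 8, 6, 4, 7, 2, 12, 9, 12, 5, 4] sum 95, len 13
Shortest qualifying length: 13.

13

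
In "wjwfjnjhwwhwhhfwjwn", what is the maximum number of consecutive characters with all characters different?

4

[w] len 1
[w, j] len 2
[j, w] len 2
[j, w, f] len 3
[w, f, j] len 3
[w, f, j, n] len 4
[n, j] len 2
[n, j, h] len 3
[n, j, h, w] len 4
[w] len 1
[w, h] len 2
[h, w] len 2
[w, h] len 2
[h] len 1
[h, f] len 2
[h, f, w] len 3
[h, f, w, j] len 4
[j, w] len 2
[j, w, n] len 3
Longest all-distinct length: 4.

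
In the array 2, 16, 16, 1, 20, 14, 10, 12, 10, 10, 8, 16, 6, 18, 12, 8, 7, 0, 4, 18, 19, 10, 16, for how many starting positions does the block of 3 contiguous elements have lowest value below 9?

[2, 16, 16] → min 2  < 9 ✓
[16, 16, 1] → min 1  < 9 ✓
[16, 1, 20] → min 1  < 9 ✓
[1, 20, 14] → min 1  < 9 ✓
[20, 14, 10] → min 10
[14, 10, 12] → min 10
[10, 12, 10] → min 10
[12, 10, 10] → min 10
[10, 10, 8] → min 8  < 9 ✓
[10, 8, 16] → min 8  < 9 ✓
[8, 16, 6] → min 6  < 9 ✓
[16, 6, 18] → min 6  < 9 ✓
[6, 18, 12] → min 6  < 9 ✓
[18, 12, 8] → min 8  < 9 ✓
[12, 8, 7] → min 7  < 9 ✓
[8, 7, 0] → min 0  < 9 ✓
[7, 0, 4] → min 0  < 9 ✓
[0, 4, 18] → min 0  < 9 ✓
[4, 18, 19] → min 4  < 9 ✓
[18, 19, 10] → min 10
[19, 10, 16] → min 10
15 windows satisfy the condition.

15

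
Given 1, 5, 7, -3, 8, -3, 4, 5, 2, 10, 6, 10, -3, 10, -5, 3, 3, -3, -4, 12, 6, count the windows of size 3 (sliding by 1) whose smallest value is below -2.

14

1 5 7 → min 1
5 7 -3 → min -3  < -2 ✓
7 -3 8 → min -3  < -2 ✓
-3 8 -3 → min -3  < -2 ✓
8 -3 4 → min -3  < -2 ✓
-3 4 5 → min -3  < -2 ✓
4 5 2 → min 2
5 2 10 → min 2
2 10 6 → min 2
10 6 10 → min 6
6 10 -3 → min -3  < -2 ✓
10 -3 10 → min -3  < -2 ✓
-3 10 -5 → min -5  < -2 ✓
10 -5 3 → min -5  < -2 ✓
-5 3 3 → min -5  < -2 ✓
3 3 -3 → min -3  < -2 ✓
3 -3 -4 → min -4  < -2 ✓
-3 -4 12 → min -4  < -2 ✓
-4 12 6 → min -4  < -2 ✓
14 windows satisfy the condition.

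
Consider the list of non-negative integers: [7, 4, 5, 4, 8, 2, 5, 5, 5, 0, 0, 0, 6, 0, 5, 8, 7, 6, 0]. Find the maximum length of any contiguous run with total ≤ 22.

8

→ 7: sum 7, len 1
→ 4: sum 11, len 2
→ 5: sum 16, len 3
→ 4: sum 20, len 4
→ 8 (dropped 7): sum 21, len 4
→ 2 (dropped 4): sum 19, len 4
→ 5 (dropped 5): sum 19, len 4
→ 5 (dropped 4): sum 20, len 4
→ 5 (dropped 8): sum 17, len 4
→ 0: sum 17, len 5
→ 0: sum 17, len 6
→ 0: sum 17, len 7
→ 6 (dropped 2): sum 21, len 7
→ 0: sum 21, len 8
→ 5 (dropped 5): sum 21, len 8
→ 8 (dropped 5, 5): sum 19, len 7
→ 7 (dropped 0, 0, 0, 6): sum 20, len 4
→ 6 (dropped 0, 5): sum 21, len 3
→ 0: sum 21, len 4
Longest length seen: 8.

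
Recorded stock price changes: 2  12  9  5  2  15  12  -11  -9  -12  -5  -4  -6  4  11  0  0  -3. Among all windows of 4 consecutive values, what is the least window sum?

-37

2 12 9 5 → sum 28
12 9 5 2 → sum 28
9 5 2 15 → sum 31
5 2 15 12 → sum 34
2 15 12 -11 → sum 18
15 12 -11 -9 → sum 7
12 -11 -9 -12 → sum -20
-11 -9 -12 -5 → sum -37
-9 -12 -5 -4 → sum -30
-12 -5 -4 -6 → sum -27
-5 -4 -6 4 → sum -11
-4 -6 4 11 → sum 5
-6 4 11 0 → sum 9
4 11 0 0 → sum 15
11 0 0 -3 → sum 8
Least of these is -37.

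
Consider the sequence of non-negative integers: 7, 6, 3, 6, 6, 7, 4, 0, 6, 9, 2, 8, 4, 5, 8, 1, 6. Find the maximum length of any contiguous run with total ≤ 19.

→ 7: sum 7, len 1
→ 6: sum 13, len 2
→ 3: sum 16, len 3
→ 6 (dropped 7): sum 15, len 3
→ 6 (dropped 6): sum 15, len 3
→ 7 (dropped 3): sum 19, len 3
→ 4 (dropped 6): sum 17, len 3
→ 0: sum 17, len 4
→ 6 (dropped 6): sum 17, len 4
→ 9 (dropped 7): sum 19, len 4
→ 2 (dropped 4): sum 17, len 4
→ 8 (dropped 0, 6): sum 19, len 3
→ 4 (dropped 9): sum 14, len 3
→ 5: sum 19, len 4
→ 8 (dropped 2, 8): sum 17, len 3
→ 1: sum 18, len 4
→ 6 (dropped 4, 5): sum 15, len 3
Longest length seen: 4.

4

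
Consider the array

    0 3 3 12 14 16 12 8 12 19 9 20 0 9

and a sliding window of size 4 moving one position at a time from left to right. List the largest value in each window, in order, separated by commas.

12, 14, 16, 16, 16, 16, 19, 19, 20, 20, 20

(0, 3, 3, 12) → max 12
(3, 3, 12, 14) → max 14
(3, 12, 14, 16) → max 16
(12, 14, 16, 12) → max 16
(14, 16, 12, 8) → max 16
(16, 12, 8, 12) → max 16
(12, 8, 12, 19) → max 19
(8, 12, 19, 9) → max 19
(12, 19, 9, 20) → max 20
(19, 9, 20, 0) → max 20
(9, 20, 0, 9) → max 20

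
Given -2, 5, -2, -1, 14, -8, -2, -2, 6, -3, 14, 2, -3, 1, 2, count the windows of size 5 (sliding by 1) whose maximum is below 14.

-2 5 -2 -1 14 → max 14
5 -2 -1 14 -8 → max 14
-2 -1 14 -8 -2 → max 14
-1 14 -8 -2 -2 → max 14
14 -8 -2 -2 6 → max 14
-8 -2 -2 6 -3 → max 6  < 14 ✓
-2 -2 6 -3 14 → max 14
-2 6 -3 14 2 → max 14
6 -3 14 2 -3 → max 14
-3 14 2 -3 1 → max 14
14 2 -3 1 2 → max 14
1 window satisfy the condition.

1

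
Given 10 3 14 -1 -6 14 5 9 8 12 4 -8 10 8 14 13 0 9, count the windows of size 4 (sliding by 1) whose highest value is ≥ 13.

(10, 3, 14, -1) → max 14  ≥ 13 ✓
(3, 14, -1, -6) → max 14  ≥ 13 ✓
(14, -1, -6, 14) → max 14  ≥ 13 ✓
(-1, -6, 14, 5) → max 14  ≥ 13 ✓
(-6, 14, 5, 9) → max 14  ≥ 13 ✓
(14, 5, 9, 8) → max 14  ≥ 13 ✓
(5, 9, 8, 12) → max 12
(9, 8, 12, 4) → max 12
(8, 12, 4, -8) → max 12
(12, 4, -8, 10) → max 12
(4, -8, 10, 8) → max 10
(-8, 10, 8, 14) → max 14  ≥ 13 ✓
(10, 8, 14, 13) → max 14  ≥ 13 ✓
(8, 14, 13, 0) → max 14  ≥ 13 ✓
(14, 13, 0, 9) → max 14  ≥ 13 ✓
10 windows satisfy the condition.

10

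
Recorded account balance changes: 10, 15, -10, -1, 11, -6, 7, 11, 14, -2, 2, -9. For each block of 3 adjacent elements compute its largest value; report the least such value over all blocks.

10 15 -10 → max 15
15 -10 -1 → max 15
-10 -1 11 → max 11
-1 11 -6 → max 11
11 -6 7 → max 11
-6 7 11 → max 11
7 11 14 → max 14
11 14 -2 → max 14
14 -2 2 → max 14
-2 2 -9 → max 2
Least of these is 2.

2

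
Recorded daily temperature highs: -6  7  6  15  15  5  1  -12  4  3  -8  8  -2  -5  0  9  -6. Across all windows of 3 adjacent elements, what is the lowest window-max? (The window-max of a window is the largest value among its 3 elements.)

0

-6 7 6 → max 7
7 6 15 → max 15
6 15 15 → max 15
15 15 5 → max 15
15 5 1 → max 15
5 1 -12 → max 5
1 -12 4 → max 4
-12 4 3 → max 4
4 3 -8 → max 4
3 -8 8 → max 8
-8 8 -2 → max 8
8 -2 -5 → max 8
-2 -5 0 → max 0
-5 0 9 → max 9
0 9 -6 → max 9
Lowest of these is 0.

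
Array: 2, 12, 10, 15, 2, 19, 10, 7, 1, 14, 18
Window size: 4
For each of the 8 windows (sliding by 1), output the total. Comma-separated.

39, 39, 46, 46, 38, 37, 32, 40

2 12 10 15 → sum 39
12 10 15 2 → sum 39
10 15 2 19 → sum 46
15 2 19 10 → sum 46
2 19 10 7 → sum 38
19 10 7 1 → sum 37
10 7 1 14 → sum 32
7 1 14 18 → sum 40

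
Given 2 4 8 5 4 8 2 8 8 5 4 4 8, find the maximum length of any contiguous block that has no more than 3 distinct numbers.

[2] 1 distinct, len 1
[2, 4] 2 distinct, len 2
[2, 4, 8] 3 distinct, len 3
[4, 8, 5] 3 distinct, len 3
[4, 8, 5, 4] 3 distinct, len 4
[4, 8, 5, 4, 8] 3 distinct, len 5
[4, 8, 2] 3 distinct, len 3
[4, 8, 2, 8] 3 distinct, len 4
[4, 8, 2, 8, 8] 3 distinct, len 5
[8, 2, 8, 8, 5] 3 distinct, len 5
[8, 8, 5, 4] 3 distinct, len 4
[8, 8, 5, 4, 4] 3 distinct, len 5
[8, 8, 5, 4, 4, 8] 3 distinct, len 6
Longest length with ≤3 distinct: 6.

6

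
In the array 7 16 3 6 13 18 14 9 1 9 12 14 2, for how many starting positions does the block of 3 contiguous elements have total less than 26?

5

(7, 16, 3) → sum 26
(16, 3, 6) → sum 25  < 26 ✓
(3, 6, 13) → sum 22  < 26 ✓
(6, 13, 18) → sum 37
(13, 18, 14) → sum 45
(18, 14, 9) → sum 41
(14, 9, 1) → sum 24  < 26 ✓
(9, 1, 9) → sum 19  < 26 ✓
(1, 9, 12) → sum 22  < 26 ✓
(9, 12, 14) → sum 35
(12, 14, 2) → sum 28
5 windows satisfy the condition.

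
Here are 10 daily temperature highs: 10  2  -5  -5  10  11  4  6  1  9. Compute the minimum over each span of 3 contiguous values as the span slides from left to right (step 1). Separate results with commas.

-5, -5, -5, -5, 4, 4, 1, 1

(10, 2, -5) → min -5
(2, -5, -5) → min -5
(-5, -5, 10) → min -5
(-5, 10, 11) → min -5
(10, 11, 4) → min 4
(11, 4, 6) → min 4
(4, 6, 1) → min 1
(6, 1, 9) → min 1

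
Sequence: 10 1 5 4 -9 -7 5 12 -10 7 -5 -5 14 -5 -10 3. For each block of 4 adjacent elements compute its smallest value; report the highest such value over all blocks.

1

Each size-4 window and its min:
10 1 5 4 → min 1
1 5 4 -9 → min -9
5 4 -9 -7 → min -9
4 -9 -7 5 → min -9
-9 -7 5 12 → min -9
-7 5 12 -10 → min -10
5 12 -10 7 → min -10
12 -10 7 -5 → min -10
-10 7 -5 -5 → min -10
7 -5 -5 14 → min -5
-5 -5 14 -5 → min -5
-5 14 -5 -10 → min -10
14 -5 -10 3 → min -10
Highest of these is 1.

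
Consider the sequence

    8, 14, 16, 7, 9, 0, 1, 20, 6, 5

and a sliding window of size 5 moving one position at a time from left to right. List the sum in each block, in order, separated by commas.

54, 46, 33, 37, 36, 32

(8, 14, 16, 7, 9) → sum 54
(14, 16, 7, 9, 0) → sum 46
(16, 7, 9, 0, 1) → sum 33
(7, 9, 0, 1, 20) → sum 37
(9, 0, 1, 20, 6) → sum 36
(0, 1, 20, 6, 5) → sum 32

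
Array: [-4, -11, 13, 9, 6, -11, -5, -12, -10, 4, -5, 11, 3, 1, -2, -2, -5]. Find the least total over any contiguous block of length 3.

-28

Window sums for each of the 15 positions:
-4 -11 13 → sum -2
-11 13 9 → sum 11
13 9 6 → sum 28
9 6 -11 → sum 4
6 -11 -5 → sum -10
-11 -5 -12 → sum -28
-5 -12 -10 → sum -27
-12 -10 4 → sum -18
-10 4 -5 → sum -11
4 -5 11 → sum 10
-5 11 3 → sum 9
11 3 1 → sum 15
3 1 -2 → sum 2
1 -2 -2 → sum -3
-2 -2 -5 → sum -9
Least of these is -28.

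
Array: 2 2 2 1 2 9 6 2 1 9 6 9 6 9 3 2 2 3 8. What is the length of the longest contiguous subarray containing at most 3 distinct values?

Extend right; when distinct count exceeds 3, shrink from the left:
[2] 1 distinct, len 1
[2, 2] 1 distinct, len 2
[2, 2, 2] 1 distinct, len 3
[2, 2, 2, 1] 2 distinct, len 4
[2, 2, 2, 1, 2] 2 distinct, len 5
[2, 2, 2, 1, 2, 9] 3 distinct, len 6
[2, 9, 6] 3 distinct, len 3
[2, 9, 6, 2] 3 distinct, len 4
[6, 2, 1] 3 distinct, len 3
[2, 1, 9] 3 distinct, len 3
[1, 9, 6] 3 distinct, len 3
[1, 9, 6, 9] 3 distinct, len 4
[1, 9, 6, 9, 6] 3 distinct, len 5
[1, 9, 6, 9, 6, 9] 3 distinct, len 6
[9, 6, 9, 6, 9, 3] 3 distinct, len 6
[9, 3, 2] 3 distinct, len 3
[9, 3, 2, 2] 3 distinct, len 4
[9, 3, 2, 2, 3] 3 distinct, len 5
[3, 2, 2, 3, 8] 3 distinct, len 5
Longest length with ≤3 distinct: 6.

6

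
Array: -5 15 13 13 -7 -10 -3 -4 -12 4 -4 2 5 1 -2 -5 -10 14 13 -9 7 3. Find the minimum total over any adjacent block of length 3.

-20

Window sums for each of the 20 positions:
-5 15 13 → sum 23
15 13 13 → sum 41
13 13 -7 → sum 19
13 -7 -10 → sum -4
-7 -10 -3 → sum -20
-10 -3 -4 → sum -17
-3 -4 -12 → sum -19
-4 -12 4 → sum -12
-12 4 -4 → sum -12
4 -4 2 → sum 2
-4 2 5 → sum 3
2 5 1 → sum 8
5 1 -2 → sum 4
1 -2 -5 → sum -6
-2 -5 -10 → sum -17
-5 -10 14 → sum -1
-10 14 13 → sum 17
14 13 -9 → sum 18
13 -9 7 → sum 11
-9 7 3 → sum 1
Minimum of these is -20.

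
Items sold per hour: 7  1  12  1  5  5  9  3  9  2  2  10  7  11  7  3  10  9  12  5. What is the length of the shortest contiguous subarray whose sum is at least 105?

add 7: running sum 7 < 105
add 1: running sum 8 < 105
add 12: running sum 20 < 105
add 1: running sum 21 < 105
add 5: running sum 26 < 105
add 5: running sum 31 < 105
add 9: running sum 40 < 105
add 3: running sum 43 < 105
add 9: running sum 52 < 105
add 2: running sum 54 < 105
add 2: running sum 56 < 105
add 10: running sum 66 < 105
add 7: running sum 73 < 105
add 11: running sum 84 < 105
add 7: running sum 91 < 105
add 3: running sum 94 < 105
add 10: running sum 104 < 105
end 17: [12, 1, 5, 5, 9, 3, 9, 2, 2, 10, 7, 11, 7, 3, 10, 9] sum 105, len 16
end 18: [1, 5, 5, 9, 3, 9, 2, 2, 10, 7, 11, 7, 3, 10, 9, 12] sum 105, len 16
end 19: [5, 5, 9, 3, 9, 2, 2, 10, 7, 11, 7, 3, 10, 9, 12, 5] sum 109, len 16
Shortest qualifying length: 16.

16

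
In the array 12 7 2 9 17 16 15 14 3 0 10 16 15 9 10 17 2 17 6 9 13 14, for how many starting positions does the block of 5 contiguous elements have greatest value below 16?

1

(12, 7, 2, 9, 17) → max 17
(7, 2, 9, 17, 16) → max 17
(2, 9, 17, 16, 15) → max 17
(9, 17, 16, 15, 14) → max 17
(17, 16, 15, 14, 3) → max 17
(16, 15, 14, 3, 0) → max 16
(15, 14, 3, 0, 10) → max 15  < 16 ✓
(14, 3, 0, 10, 16) → max 16
(3, 0, 10, 16, 15) → max 16
(0, 10, 16, 15, 9) → max 16
(10, 16, 15, 9, 10) → max 16
(16, 15, 9, 10, 17) → max 17
(15, 9, 10, 17, 2) → max 17
(9, 10, 17, 2, 17) → max 17
(10, 17, 2, 17, 6) → max 17
(17, 2, 17, 6, 9) → max 17
(2, 17, 6, 9, 13) → max 17
(17, 6, 9, 13, 14) → max 17
1 window satisfy the condition.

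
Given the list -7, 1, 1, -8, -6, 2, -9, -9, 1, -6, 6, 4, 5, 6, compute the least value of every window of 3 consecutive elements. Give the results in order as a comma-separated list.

[-7, 1, 1] → min -7
[1, 1, -8] → min -8
[1, -8, -6] → min -8
[-8, -6, 2] → min -8
[-6, 2, -9] → min -9
[2, -9, -9] → min -9
[-9, -9, 1] → min -9
[-9, 1, -6] → min -9
[1, -6, 6] → min -6
[-6, 6, 4] → min -6
[6, 4, 5] → min 4
[4, 5, 6] → min 4

-7, -8, -8, -8, -9, -9, -9, -9, -6, -6, 4, 4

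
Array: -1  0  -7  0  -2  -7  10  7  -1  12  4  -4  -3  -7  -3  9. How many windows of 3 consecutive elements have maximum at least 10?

-1 0 -7 → max 0
0 -7 0 → max 0
-7 0 -2 → max 0
0 -2 -7 → max 0
-2 -7 10 → max 10  ≥ 10 ✓
-7 10 7 → max 10  ≥ 10 ✓
10 7 -1 → max 10  ≥ 10 ✓
7 -1 12 → max 12  ≥ 10 ✓
-1 12 4 → max 12  ≥ 10 ✓
12 4 -4 → max 12  ≥ 10 ✓
4 -4 -3 → max 4
-4 -3 -7 → max -3
-3 -7 -3 → max -3
-7 -3 9 → max 9
6 windows satisfy the condition.

6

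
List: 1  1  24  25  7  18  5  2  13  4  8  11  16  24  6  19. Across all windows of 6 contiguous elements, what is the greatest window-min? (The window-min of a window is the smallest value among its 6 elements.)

Each size-6 window and its min:
[1, 1, 24, 25, 7, 18] → min 1
[1, 24, 25, 7, 18, 5] → min 1
[24, 25, 7, 18, 5, 2] → min 2
[25, 7, 18, 5, 2, 13] → min 2
[7, 18, 5, 2, 13, 4] → min 2
[18, 5, 2, 13, 4, 8] → min 2
[5, 2, 13, 4, 8, 11] → min 2
[2, 13, 4, 8, 11, 16] → min 2
[13, 4, 8, 11, 16, 24] → min 4
[4, 8, 11, 16, 24, 6] → min 4
[8, 11, 16, 24, 6, 19] → min 6
Greatest of these is 6.

6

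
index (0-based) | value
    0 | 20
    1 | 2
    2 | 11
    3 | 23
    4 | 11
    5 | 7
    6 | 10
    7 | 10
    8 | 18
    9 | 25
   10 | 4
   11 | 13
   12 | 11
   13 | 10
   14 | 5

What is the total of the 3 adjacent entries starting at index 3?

41

Elements at indices 3..5: 23, 11, 7
sum(23, 11, 7) = 41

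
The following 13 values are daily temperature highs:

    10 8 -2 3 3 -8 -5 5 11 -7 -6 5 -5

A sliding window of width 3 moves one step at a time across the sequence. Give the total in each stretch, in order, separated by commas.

[10, 8, -2] → sum 16
[8, -2, 3] → sum 9
[-2, 3, 3] → sum 4
[3, 3, -8] → sum -2
[3, -8, -5] → sum -10
[-8, -5, 5] → sum -8
[-5, 5, 11] → sum 11
[5, 11, -7] → sum 9
[11, -7, -6] → sum -2
[-7, -6, 5] → sum -8
[-6, 5, -5] → sum -6

16, 9, 4, -2, -10, -8, 11, 9, -2, -8, -6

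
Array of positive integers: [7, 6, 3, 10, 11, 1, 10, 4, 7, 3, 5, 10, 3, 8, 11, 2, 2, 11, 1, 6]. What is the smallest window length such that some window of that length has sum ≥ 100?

16

Extend right; whenever the sum reaches 100, record the length and shrink from the left:
add 7: running sum 7 < 100
add 6: running sum 13 < 100
add 3: running sum 16 < 100
add 10: running sum 26 < 100
add 11: running sum 37 < 100
add 1: running sum 38 < 100
add 10: running sum 48 < 100
add 4: running sum 52 < 100
add 7: running sum 59 < 100
add 3: running sum 62 < 100
add 5: running sum 67 < 100
add 10: running sum 77 < 100
add 3: running sum 80 < 100
add 8: running sum 88 < 100
add 11: running sum 99 < 100
add 2: shortest ending here [7, 6, 3, 10, 11, 1, 10, 4, 7, 3, 5, 10, 3, 8, 11, 2] sum 101, len 16
add 2: shortest ending here [7, 6, 3, 10, 11, 1, 10, 4, 7, 3, 5, 10, 3, 8, 11, 2, 2] sum 103, len 17
add 11: shortest ending here [3, 10, 11, 1, 10, 4, 7, 3, 5, 10, 3, 8, 11, 2, 2, 11] sum 101, len 16
add 1: shortest ending here [3, 10, 11, 1, 10, 4, 7, 3, 5, 10, 3, 8, 11, 2, 2, 11, 1] sum 102, len 17
add 6: shortest ending here [10, 11, 1, 10, 4, 7, 3, 5, 10, 3, 8, 11, 2, 2, 11, 1, 6] sum 105, len 17
Shortest qualifying length: 16.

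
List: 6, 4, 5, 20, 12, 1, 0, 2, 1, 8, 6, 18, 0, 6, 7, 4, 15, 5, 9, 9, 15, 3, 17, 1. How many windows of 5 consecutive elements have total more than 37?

[6, 4, 5, 20, 12] → sum 47  > 37 ✓
[4, 5, 20, 12, 1] → sum 42  > 37 ✓
[5, 20, 12, 1, 0] → sum 38  > 37 ✓
[20, 12, 1, 0, 2] → sum 35
[12, 1, 0, 2, 1] → sum 16
[1, 0, 2, 1, 8] → sum 12
[0, 2, 1, 8, 6] → sum 17
[2, 1, 8, 6, 18] → sum 35
[1, 8, 6, 18, 0] → sum 33
[8, 6, 18, 0, 6] → sum 38  > 37 ✓
[6, 18, 0, 6, 7] → sum 37
[18, 0, 6, 7, 4] → sum 35
[0, 6, 7, 4, 15] → sum 32
[6, 7, 4, 15, 5] → sum 37
[7, 4, 15, 5, 9] → sum 40  > 37 ✓
[4, 15, 5, 9, 9] → sum 42  > 37 ✓
[15, 5, 9, 9, 15] → sum 53  > 37 ✓
[5, 9, 9, 15, 3] → sum 41  > 37 ✓
[9, 9, 15, 3, 17] → sum 53  > 37 ✓
[9, 15, 3, 17, 1] → sum 45  > 37 ✓
10 windows satisfy the condition.

10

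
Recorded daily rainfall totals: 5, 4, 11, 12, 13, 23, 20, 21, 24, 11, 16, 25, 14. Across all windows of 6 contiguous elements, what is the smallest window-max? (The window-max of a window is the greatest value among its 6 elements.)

23

(5, 4, 11, 12, 13, 23) → max 23
(4, 11, 12, 13, 23, 20) → max 23
(11, 12, 13, 23, 20, 21) → max 23
(12, 13, 23, 20, 21, 24) → max 24
(13, 23, 20, 21, 24, 11) → max 24
(23, 20, 21, 24, 11, 16) → max 24
(20, 21, 24, 11, 16, 25) → max 25
(21, 24, 11, 16, 25, 14) → max 25
Smallest of these is 23.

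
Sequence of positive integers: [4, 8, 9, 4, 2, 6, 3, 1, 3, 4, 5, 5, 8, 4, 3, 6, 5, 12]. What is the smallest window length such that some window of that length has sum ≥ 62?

13

add 4: running sum 4 < 62
add 8: running sum 12 < 62
add 9: running sum 21 < 62
add 4: running sum 25 < 62
add 2: running sum 27 < 62
add 6: running sum 33 < 62
add 3: running sum 36 < 62
add 1: running sum 37 < 62
add 3: running sum 40 < 62
add 4: running sum 44 < 62
add 5: running sum 49 < 62
add 5: running sum 54 < 62
end 12: [4, 8, 9, 4, 2, 6, 3, 1, 3, 4, 5, 5, 8] sum 62, len 13
end 13: [8, 9, 4, 2, 6, 3, 1, 3, 4, 5, 5, 8, 4] sum 62, len 13
end 14: [8, 9, 4, 2, 6, 3, 1, 3, 4, 5, 5, 8, 4, 3] sum 65, len 14
end 15: [9, 4, 2, 6, 3, 1, 3, 4, 5, 5, 8, 4, 3, 6] sum 63, len 14
end 16: [9, 4, 2, 6, 3, 1, 3, 4, 5, 5, 8, 4, 3, 6, 5] sum 68, len 15
end 17: [6, 3, 1, 3, 4, 5, 5, 8, 4, 3, 6, 5, 12] sum 65, len 13
Shortest qualifying length: 13.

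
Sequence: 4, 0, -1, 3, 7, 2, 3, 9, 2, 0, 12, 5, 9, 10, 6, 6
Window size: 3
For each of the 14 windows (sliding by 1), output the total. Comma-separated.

4 0 -1 → sum 3
0 -1 3 → sum 2
-1 3 7 → sum 9
3 7 2 → sum 12
7 2 3 → sum 12
2 3 9 → sum 14
3 9 2 → sum 14
9 2 0 → sum 11
2 0 12 → sum 14
0 12 5 → sum 17
12 5 9 → sum 26
5 9 10 → sum 24
9 10 6 → sum 25
10 6 6 → sum 22

3, 2, 9, 12, 12, 14, 14, 11, 14, 17, 26, 24, 25, 22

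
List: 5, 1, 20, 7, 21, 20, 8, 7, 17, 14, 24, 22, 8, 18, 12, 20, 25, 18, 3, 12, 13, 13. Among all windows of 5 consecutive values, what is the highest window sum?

[5, 1, 20, 7, 21] → sum 54
[1, 20, 7, 21, 20] → sum 69
[20, 7, 21, 20, 8] → sum 76
[7, 21, 20, 8, 7] → sum 63
[21, 20, 8, 7, 17] → sum 73
[20, 8, 7, 17, 14] → sum 66
[8, 7, 17, 14, 24] → sum 70
[7, 17, 14, 24, 22] → sum 84
[17, 14, 24, 22, 8] → sum 85
[14, 24, 22, 8, 18] → sum 86
[24, 22, 8, 18, 12] → sum 84
[22, 8, 18, 12, 20] → sum 80
[8, 18, 12, 20, 25] → sum 83
[18, 12, 20, 25, 18] → sum 93
[12, 20, 25, 18, 3] → sum 78
[20, 25, 18, 3, 12] → sum 78
[25, 18, 3, 12, 13] → sum 71
[18, 3, 12, 13, 13] → sum 59
Highest of these is 93.

93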